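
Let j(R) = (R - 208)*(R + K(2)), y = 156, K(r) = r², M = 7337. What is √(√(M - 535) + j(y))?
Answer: √(-8320 + √6802) ≈ 90.761*I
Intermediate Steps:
j(R) = (-208 + R)*(4 + R) (j(R) = (R - 208)*(R + 2²) = (-208 + R)*(R + 4) = (-208 + R)*(4 + R))
√(√(M - 535) + j(y)) = √(√(7337 - 535) + (-832 + 156² - 204*156)) = √(√6802 + (-832 + 24336 - 31824)) = √(√6802 - 8320) = √(-8320 + √6802)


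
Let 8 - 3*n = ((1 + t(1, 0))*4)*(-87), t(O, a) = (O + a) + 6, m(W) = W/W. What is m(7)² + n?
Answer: 2795/3 ≈ 931.67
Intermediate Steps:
m(W) = 1
t(O, a) = 6 + O + a
n = 2792/3 (n = 8/3 - (1 + (6 + 1 + 0))*4*(-87)/3 = 8/3 - (1 + 7)*4*(-87)/3 = 8/3 - 8*4*(-87)/3 = 8/3 - 32*(-87)/3 = 8/3 - ⅓*(-2784) = 8/3 + 928 = 2792/3 ≈ 930.67)
m(7)² + n = 1² + 2792/3 = 1 + 2792/3 = 2795/3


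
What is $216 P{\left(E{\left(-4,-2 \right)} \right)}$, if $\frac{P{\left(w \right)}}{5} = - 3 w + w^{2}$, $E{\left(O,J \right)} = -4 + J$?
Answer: $58320$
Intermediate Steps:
$P{\left(w \right)} = - 15 w + 5 w^{2}$ ($P{\left(w \right)} = 5 \left(- 3 w + w^{2}\right) = 5 \left(w^{2} - 3 w\right) = - 15 w + 5 w^{2}$)
$216 P{\left(E{\left(-4,-2 \right)} \right)} = 216 \cdot 5 \left(-4 - 2\right) \left(-3 - 6\right) = 216 \cdot 5 \left(-6\right) \left(-3 - 6\right) = 216 \cdot 5 \left(-6\right) \left(-9\right) = 216 \cdot 270 = 58320$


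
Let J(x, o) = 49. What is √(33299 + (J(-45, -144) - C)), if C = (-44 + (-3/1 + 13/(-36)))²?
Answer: √40311983/36 ≈ 176.37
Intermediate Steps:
C = 2907025/1296 (C = (-44 + (-3*1 + 13*(-1/36)))² = (-44 + (-3 - 13/36))² = (-44 - 121/36)² = (-1705/36)² = 2907025/1296 ≈ 2243.1)
√(33299 + (J(-45, -144) - C)) = √(33299 + (49 - 1*2907025/1296)) = √(33299 + (49 - 2907025/1296)) = √(33299 - 2843521/1296) = √(40311983/1296) = √40311983/36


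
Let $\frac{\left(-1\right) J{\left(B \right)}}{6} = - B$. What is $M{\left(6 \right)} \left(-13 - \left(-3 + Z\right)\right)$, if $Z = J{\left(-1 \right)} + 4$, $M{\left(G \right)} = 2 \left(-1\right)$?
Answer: $16$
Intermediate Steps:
$J{\left(B \right)} = 6 B$ ($J{\left(B \right)} = - 6 \left(- B\right) = 6 B$)
$M{\left(G \right)} = -2$
$Z = -2$ ($Z = 6 \left(-1\right) + 4 = -6 + 4 = -2$)
$M{\left(6 \right)} \left(-13 - \left(-3 + Z\right)\right) = - 2 \left(-13 + \left(3 - -2\right)\right) = - 2 \left(-13 + \left(3 + 2\right)\right) = - 2 \left(-13 + 5\right) = \left(-2\right) \left(-8\right) = 16$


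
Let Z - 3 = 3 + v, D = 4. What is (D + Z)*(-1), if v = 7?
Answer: -17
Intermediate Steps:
Z = 13 (Z = 3 + (3 + 7) = 3 + 10 = 13)
(D + Z)*(-1) = (4 + 13)*(-1) = 17*(-1) = -17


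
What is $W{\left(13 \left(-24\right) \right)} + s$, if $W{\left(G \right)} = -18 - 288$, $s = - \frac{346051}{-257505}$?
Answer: $- \frac{78450479}{257505} \approx -304.66$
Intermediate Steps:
$s = \frac{346051}{257505}$ ($s = \left(-346051\right) \left(- \frac{1}{257505}\right) = \frac{346051}{257505} \approx 1.3439$)
$W{\left(G \right)} = -306$
$W{\left(13 \left(-24\right) \right)} + s = -306 + \frac{346051}{257505} = - \frac{78450479}{257505}$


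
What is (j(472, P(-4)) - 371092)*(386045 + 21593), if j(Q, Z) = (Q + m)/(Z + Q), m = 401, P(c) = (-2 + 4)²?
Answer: -5143195404523/34 ≈ -1.5127e+11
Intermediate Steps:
P(c) = 4 (P(c) = 2² = 4)
j(Q, Z) = (401 + Q)/(Q + Z) (j(Q, Z) = (Q + 401)/(Z + Q) = (401 + Q)/(Q + Z))
(j(472, P(-4)) - 371092)*(386045 + 21593) = ((401 + 472)/(472 + 4) - 371092)*(386045 + 21593) = (873/476 - 371092)*407638 = -176638919/476*407638 = -5143195404523/34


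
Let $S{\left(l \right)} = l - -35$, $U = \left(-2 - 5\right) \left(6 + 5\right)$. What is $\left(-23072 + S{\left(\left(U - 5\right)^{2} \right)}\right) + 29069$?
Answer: $12756$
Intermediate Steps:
$U = -77$ ($U = \left(-7\right) 11 = -77$)
$S{\left(l \right)} = 35 + l$ ($S{\left(l \right)} = l + 35 = 35 + l$)
$\left(-23072 + S{\left(\left(U - 5\right)^{2} \right)}\right) + 29069 = \left(-23072 + \left(35 + \left(-77 - 5\right)^{2}\right)\right) + 29069 = \left(-23072 + \left(35 + \left(-82\right)^{2}\right)\right) + 29069 = \left(-23072 + \left(35 + 6724\right)\right) + 29069 = \left(-23072 + 6759\right) + 29069 = -16313 + 29069 = 12756$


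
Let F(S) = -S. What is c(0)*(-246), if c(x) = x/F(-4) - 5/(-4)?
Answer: -615/2 ≈ -307.50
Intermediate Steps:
c(x) = 5/4 + x/4 (c(x) = x/((-1*(-4))) - 5/(-4) = x/4 - 5*(-¼) = x*(¼) + 5/4 = x/4 + 5/4 = 5/4 + x/4)
c(0)*(-246) = (5/4 + (¼)*0)*(-246) = (5/4 + 0)*(-246) = (5/4)*(-246) = -615/2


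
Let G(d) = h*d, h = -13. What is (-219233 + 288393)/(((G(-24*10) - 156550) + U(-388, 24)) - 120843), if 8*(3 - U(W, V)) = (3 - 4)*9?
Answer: -553280/2194151 ≈ -0.25216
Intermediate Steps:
G(d) = -13*d
U(W, V) = 33/8 (U(W, V) = 3 - (3 - 4)*9/8 = 3 - (-1)*9/8 = 3 - ⅛*(-9) = 3 + 9/8 = 33/8)
(-219233 + 288393)/(((G(-24*10) - 156550) + U(-388, 24)) - 120843) = (-219233 + 288393)/(((-(-312)*10 - 156550) + 33/8) - 120843) = 69160/(((-13*(-240) - 156550) + 33/8) - 120843) = 69160/(((3120 - 156550) + 33/8) - 120843) = 69160/((-153430 + 33/8) - 120843) = 69160/(-1227407/8 - 120843) = 69160/(-2194151/8) = 69160*(-8/2194151) = -553280/2194151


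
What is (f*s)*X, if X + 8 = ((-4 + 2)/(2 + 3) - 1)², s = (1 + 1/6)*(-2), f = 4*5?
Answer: 4228/15 ≈ 281.87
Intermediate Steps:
f = 20
s = -7/3 (s = (1 + ⅙)*(-2) = (7/6)*(-2) = -7/3 ≈ -2.3333)
X = -151/25 (X = -8 + ((-4 + 2)/(2 + 3) - 1)² = -8 + (-2/5 - 1)² = -8 + (-2*⅕ - 1)² = -8 + (-⅖ - 1)² = -8 + (-7/5)² = -8 + 49/25 = -151/25 ≈ -6.0400)
(f*s)*X = (20*(-7/3))*(-151/25) = -140/3*(-151/25) = 4228/15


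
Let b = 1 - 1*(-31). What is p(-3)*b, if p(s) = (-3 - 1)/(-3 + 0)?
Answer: 128/3 ≈ 42.667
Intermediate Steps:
p(s) = 4/3 (p(s) = -4/(-3) = -4*(-1/3) = 4/3)
b = 32 (b = 1 + 31 = 32)
p(-3)*b = (4/3)*32 = 128/3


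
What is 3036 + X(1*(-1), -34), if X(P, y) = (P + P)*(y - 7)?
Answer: 3118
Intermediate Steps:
X(P, y) = 2*P*(-7 + y) (X(P, y) = (2*P)*(-7 + y) = 2*P*(-7 + y))
3036 + X(1*(-1), -34) = 3036 + 2*(1*(-1))*(-7 - 34) = 3036 + 2*(-1)*(-41) = 3036 + 82 = 3118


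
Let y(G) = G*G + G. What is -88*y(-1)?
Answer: 0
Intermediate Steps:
y(G) = G + G² (y(G) = G² + G = G + G²)
-88*y(-1) = -(-88)*(1 - 1) = -(-88)*0 = -88*0 = 0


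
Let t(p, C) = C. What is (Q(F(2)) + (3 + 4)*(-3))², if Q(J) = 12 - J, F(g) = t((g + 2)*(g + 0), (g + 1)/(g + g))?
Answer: 1521/16 ≈ 95.063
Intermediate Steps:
F(g) = (1 + g)/(2*g) (F(g) = (g + 1)/(g + g) = (1 + g)/((2*g)) = (1 + g)*(1/(2*g)) = (1 + g)/(2*g))
(Q(F(2)) + (3 + 4)*(-3))² = ((12 - (1 + 2)/(2*2)) + (3 + 4)*(-3))² = ((12 - 3/(2*2)) + 7*(-3))² = ((12 - 1*¾) - 21)² = ((12 - ¾) - 21)² = (45/4 - 21)² = (-39/4)² = 1521/16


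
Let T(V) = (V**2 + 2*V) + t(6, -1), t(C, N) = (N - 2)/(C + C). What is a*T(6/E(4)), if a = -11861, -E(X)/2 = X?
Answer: 225359/16 ≈ 14085.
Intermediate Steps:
E(X) = -2*X
t(C, N) = (-2 + N)/(2*C) (t(C, N) = (-2 + N)/((2*C)) = (-2 + N)*(1/(2*C)) = (-2 + N)/(2*C))
T(V) = -1/4 + V**2 + 2*V (T(V) = (V**2 + 2*V) + (1/2)*(-2 - 1)/6 = (V**2 + 2*V) + (1/2)*(1/6)*(-3) = (V**2 + 2*V) - 1/4 = -1/4 + V**2 + 2*V)
a*T(6/E(4)) = -11861*(-1/4 + (6/((-2*4)))**2 + 2*(6/((-2*4)))) = -11861*(-1/4 + (6/(-8))**2 + 2*(6/(-8))) = -11861*(-1/4 + (6*(-1/8))**2 + 2*(6*(-1/8))) = -11861*(-1/4 + (-3/4)**2 + 2*(-3/4)) = -11861*(-1/4 + 9/16 - 3/2) = -11861*(-19/16) = 225359/16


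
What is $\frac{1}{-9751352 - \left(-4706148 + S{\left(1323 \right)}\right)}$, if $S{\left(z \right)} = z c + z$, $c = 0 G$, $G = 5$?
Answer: $- \frac{1}{5046527} \approx -1.9816 \cdot 10^{-7}$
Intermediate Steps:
$c = 0$ ($c = 0 \cdot 5 = 0$)
$S{\left(z \right)} = z$ ($S{\left(z \right)} = z 0 + z = 0 + z = z$)
$\frac{1}{-9751352 - \left(-4706148 + S{\left(1323 \right)}\right)} = \frac{1}{-9751352 + \left(4706148 - 1323\right)} = \frac{1}{-9751352 + 4704825} = \frac{1}{-5046527} = - \frac{1}{5046527}$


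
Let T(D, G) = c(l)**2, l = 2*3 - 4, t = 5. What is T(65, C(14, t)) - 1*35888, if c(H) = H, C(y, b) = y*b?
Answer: -35884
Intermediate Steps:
C(y, b) = b*y
l = 2 (l = 6 - 4 = 2)
T(D, G) = 4 (T(D, G) = 2**2 = 4)
T(65, C(14, t)) - 1*35888 = 4 - 1*35888 = 4 - 35888 = -35884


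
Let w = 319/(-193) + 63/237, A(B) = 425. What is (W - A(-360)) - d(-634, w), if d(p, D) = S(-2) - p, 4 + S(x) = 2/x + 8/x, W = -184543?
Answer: -185593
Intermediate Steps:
S(x) = -4 + 10/x (S(x) = -4 + (2/x + 8/x) = -4 + 10/x)
w = -21148/15247 (w = 319*(-1/193) + 63*(1/237) = -319/193 + 21/79 = -21148/15247 ≈ -1.3870)
d(p, D) = -9 - p (d(p, D) = (-4 + 10/(-2)) - p = (-4 + 10*(-½)) - p = (-4 - 5) - p = -9 - p)
(W - A(-360)) - d(-634, w) = (-184543 - 1*425) - (-9 - 1*(-634)) = (-184543 - 425) - (-9 + 634) = -184968 - 1*625 = -184968 - 625 = -185593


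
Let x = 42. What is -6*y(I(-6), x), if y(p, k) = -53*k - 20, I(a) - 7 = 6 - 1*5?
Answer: 13476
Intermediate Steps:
I(a) = 8 (I(a) = 7 + (6 - 1*5) = 7 + (6 - 5) = 7 + 1 = 8)
y(p, k) = -20 - 53*k
-6*y(I(-6), x) = -6*(-20 - 53*42) = -6*(-20 - 2226) = -6*(-2246) = 13476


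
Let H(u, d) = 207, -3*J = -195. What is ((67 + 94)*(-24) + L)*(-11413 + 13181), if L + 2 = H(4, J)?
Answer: -6469112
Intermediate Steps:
J = 65 (J = -1/3*(-195) = 65)
L = 205 (L = -2 + 207 = 205)
((67 + 94)*(-24) + L)*(-11413 + 13181) = ((67 + 94)*(-24) + 205)*(-11413 + 13181) = (161*(-24) + 205)*1768 = (-3864 + 205)*1768 = -3659*1768 = -6469112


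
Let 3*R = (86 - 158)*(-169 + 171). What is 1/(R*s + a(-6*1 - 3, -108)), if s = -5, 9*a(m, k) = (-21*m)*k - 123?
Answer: -3/6125 ≈ -0.00048980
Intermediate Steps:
a(m, k) = -41/3 - 7*k*m/3 (a(m, k) = ((-21*m)*k - 123)/9 = (-21*k*m - 123)/9 = (-123 - 21*k*m)/9 = -41/3 - 7*k*m/3)
R = -48 (R = ((86 - 158)*(-169 + 171))/3 = (-72*2)/3 = (⅓)*(-144) = -48)
1/(R*s + a(-6*1 - 3, -108)) = 1/(-48*(-5) + (-41/3 - 7/3*(-108)*(-6*1 - 3))) = 1/(240 + (-41/3 - 7/3*(-108)*(-6 - 3))) = 1/(240 + (-41/3 - 7/3*(-108)*(-9))) = 1/(240 + (-41/3 - 2268)) = 1/(240 - 6845/3) = 1/(-6125/3) = -3/6125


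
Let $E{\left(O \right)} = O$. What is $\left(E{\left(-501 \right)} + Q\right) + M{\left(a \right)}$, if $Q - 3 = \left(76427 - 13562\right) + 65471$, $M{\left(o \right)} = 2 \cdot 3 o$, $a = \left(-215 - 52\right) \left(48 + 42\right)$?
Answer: $-16342$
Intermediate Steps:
$a = -24030$ ($a = \left(-267\right) 90 = -24030$)
$M{\left(o \right)} = 6 o$
$Q = 128339$ ($Q = 3 + \left(\left(76427 - 13562\right) + 65471\right) = 3 + \left(62865 + 65471\right) = 3 + 128336 = 128339$)
$\left(E{\left(-501 \right)} + Q\right) + M{\left(a \right)} = \left(-501 + 128339\right) + 6 \left(-24030\right) = 127838 - 144180 = -16342$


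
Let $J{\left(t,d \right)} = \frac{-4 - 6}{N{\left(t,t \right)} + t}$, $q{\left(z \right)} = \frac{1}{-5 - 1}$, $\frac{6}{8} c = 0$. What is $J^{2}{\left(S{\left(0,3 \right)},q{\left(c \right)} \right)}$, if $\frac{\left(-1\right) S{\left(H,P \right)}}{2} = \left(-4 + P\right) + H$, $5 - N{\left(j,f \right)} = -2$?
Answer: $\frac{100}{81} \approx 1.2346$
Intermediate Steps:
$N{\left(j,f \right)} = 7$ ($N{\left(j,f \right)} = 5 - -2 = 5 + 2 = 7$)
$c = 0$ ($c = \frac{4}{3} \cdot 0 = 0$)
$S{\left(H,P \right)} = 8 - 2 H - 2 P$ ($S{\left(H,P \right)} = - 2 \left(\left(-4 + P\right) + H\right) = - 2 \left(-4 + H + P\right) = 8 - 2 H - 2 P$)
$q{\left(z \right)} = - \frac{1}{6}$ ($q{\left(z \right)} = \frac{1}{-6} = - \frac{1}{6}$)
$J{\left(t,d \right)} = - \frac{10}{7 + t}$ ($J{\left(t,d \right)} = \frac{-4 - 6}{7 + t} = - \frac{10}{7 + t}$)
$J^{2}{\left(S{\left(0,3 \right)},q{\left(c \right)} \right)} = \left(- \frac{10}{7 - -2}\right)^{2} = \left(- \frac{10}{7 + \left(8 + 0 - 6\right)}\right)^{2} = \left(- \frac{10}{7 + 2}\right)^{2} = \left(- \frac{10}{9}\right)^{2} = \frac{100}{81}$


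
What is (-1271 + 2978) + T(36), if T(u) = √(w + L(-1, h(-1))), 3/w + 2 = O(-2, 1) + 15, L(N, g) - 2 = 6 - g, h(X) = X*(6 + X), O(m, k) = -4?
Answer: 1707 + 2*√30/3 ≈ 1710.7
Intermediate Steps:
L(N, g) = 8 - g (L(N, g) = 2 + (6 - g) = 8 - g)
w = ⅓ (w = 3/(-2 + (-4 + 15)) = 3/(-2 + 11) = 3/9 = 3*(⅑) = ⅓ ≈ 0.33333)
T(u) = 2*√30/3 (T(u) = √(⅓ + (8 - (-1)*(6 - 1))) = √(⅓ + (8 - (-1)*5)) = √(⅓ + (8 - 1*(-5))) = √(⅓ + (8 + 5)) = √(⅓ + 13) = √(40/3) = 2*√30/3)
(-1271 + 2978) + T(36) = (-1271 + 2978) + 2*√30/3 = 1707 + 2*√30/3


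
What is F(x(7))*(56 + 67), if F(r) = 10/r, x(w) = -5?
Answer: -246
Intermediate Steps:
F(x(7))*(56 + 67) = (10/(-5))*(56 + 67) = (10*(-⅕))*123 = -2*123 = -246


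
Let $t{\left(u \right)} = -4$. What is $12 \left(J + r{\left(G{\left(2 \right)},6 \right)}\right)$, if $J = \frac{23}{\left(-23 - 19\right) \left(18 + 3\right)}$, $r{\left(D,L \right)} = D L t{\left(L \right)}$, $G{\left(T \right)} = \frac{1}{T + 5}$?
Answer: $- \frac{6094}{147} \approx -41.456$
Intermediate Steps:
$G{\left(T \right)} = \frac{1}{5 + T}$
$r{\left(D,L \right)} = - 4 D L$ ($r{\left(D,L \right)} = D L \left(-4\right) = - 4 D L$)
$J = - \frac{23}{882}$ ($J = \frac{23}{\left(-42\right) 21} = \frac{23}{-882} = 23 \left(- \frac{1}{882}\right) = - \frac{23}{882} \approx -0.026077$)
$12 \left(J + r{\left(G{\left(2 \right)},6 \right)}\right) = 12 \left(- \frac{23}{882} - 4 \frac{1}{5 + 2} \cdot 6\right) = 12 \left(- \frac{23}{882} - 4 \cdot \frac{1}{7} \cdot 6\right) = 12 \left(- \frac{23}{882} - \frac{4}{7} \cdot 6\right) = 12 \left(- \frac{23}{882} - \frac{24}{7}\right) = 12 \left(- \frac{3047}{882}\right) = - \frac{6094}{147}$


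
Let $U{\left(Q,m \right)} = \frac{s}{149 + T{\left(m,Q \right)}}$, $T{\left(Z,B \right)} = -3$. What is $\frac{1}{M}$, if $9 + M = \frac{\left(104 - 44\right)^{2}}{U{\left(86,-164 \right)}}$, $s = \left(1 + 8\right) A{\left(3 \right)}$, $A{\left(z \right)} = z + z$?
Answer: $\frac{3}{29173} \approx 0.00010283$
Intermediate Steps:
$A{\left(z \right)} = 2 z$
$s = 54$ ($s = \left(1 + 8\right) 2 \cdot 3 = 9 \cdot 6 = 54$)
$U{\left(Q,m \right)} = \frac{27}{73}$ ($U{\left(Q,m \right)} = \frac{54}{149 - 3} = \frac{54}{146} = 54 \cdot \frac{1}{146} = \frac{27}{73}$)
$M = \frac{29173}{3}$ ($M = -9 + \frac{\left(104 - 44\right)^{2}}{\frac{27}{73}} = -9 + 60^{2} \cdot \frac{73}{27} = -9 + 3600 \cdot \frac{73}{27} = -9 + \frac{29200}{3} = \frac{29173}{3} \approx 9724.3$)
$\frac{1}{M} = \frac{1}{\frac{29173}{3}} = \frac{3}{29173}$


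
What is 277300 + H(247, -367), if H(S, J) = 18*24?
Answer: 277732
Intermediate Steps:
H(S, J) = 432
277300 + H(247, -367) = 277300 + 432 = 277732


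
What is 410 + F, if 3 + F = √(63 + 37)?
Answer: 417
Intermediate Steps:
F = 7 (F = -3 + √(63 + 37) = -3 + √100 = -3 + 10 = 7)
410 + F = 410 + 7 = 417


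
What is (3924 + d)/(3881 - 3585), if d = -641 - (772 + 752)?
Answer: 1759/296 ≈ 5.9426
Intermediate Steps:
d = -2165 (d = -641 - 1*1524 = -641 - 1524 = -2165)
(3924 + d)/(3881 - 3585) = (3924 - 2165)/(3881 - 3585) = 1759/296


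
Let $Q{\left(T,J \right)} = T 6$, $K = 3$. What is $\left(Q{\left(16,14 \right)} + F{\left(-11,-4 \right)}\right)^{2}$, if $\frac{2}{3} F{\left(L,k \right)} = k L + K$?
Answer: $\frac{110889}{4} \approx 27722.0$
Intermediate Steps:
$Q{\left(T,J \right)} = 6 T$
$F{\left(L,k \right)} = \frac{9}{2} + \frac{3 L k}{2}$ ($F{\left(L,k \right)} = \frac{3 \left(k L + 3\right)}{2} = \frac{3 \left(L k + 3\right)}{2} = \frac{3 \left(3 + L k\right)}{2} = \frac{9}{2} + \frac{3 L k}{2}$)
$\left(Q{\left(16,14 \right)} + F{\left(-11,-4 \right)}\right)^{2} = \left(6 \cdot 16 + \left(\frac{9}{2} + \frac{3}{2} \left(-11\right) \left(-4\right)\right)\right)^{2} = \left(96 + \left(\frac{9}{2} + 66\right)\right)^{2} = \left(96 + \frac{141}{2}\right)^{2} = \left(\frac{333}{2}\right)^{2} = \frac{110889}{4}$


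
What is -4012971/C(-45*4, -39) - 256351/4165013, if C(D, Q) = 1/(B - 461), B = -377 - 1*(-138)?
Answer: 11699853468279749/4165013 ≈ 2.8091e+9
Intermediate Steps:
B = -239 (B = -377 + 138 = -239)
C(D, Q) = -1/700 (C(D, Q) = 1/(-239 - 461) = 1/(-700) = -1/700)
-4012971/C(-45*4, -39) - 256351/4165013 = -4012971/(-1/700) - 256351/4165013 = -4012971*(-700) - 256351*1/4165013 = 2809079700 - 256351/4165013 = 11699853468279749/4165013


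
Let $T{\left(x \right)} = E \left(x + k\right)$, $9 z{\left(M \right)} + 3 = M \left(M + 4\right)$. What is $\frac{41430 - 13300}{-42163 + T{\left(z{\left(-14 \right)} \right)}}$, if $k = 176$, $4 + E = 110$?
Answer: $- \frac{253170}{197041} \approx -1.2849$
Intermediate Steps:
$E = 106$ ($E = -4 + 110 = 106$)
$z{\left(M \right)} = - \frac{1}{3} + \frac{M \left(4 + M\right)}{9}$ ($z{\left(M \right)} = - \frac{1}{3} + \frac{M \left(M + 4\right)}{9} = - \frac{1}{3} + \frac{M \left(4 + M\right)}{9}$)
$T{\left(x \right)} = 18656 + 106 x$ ($T{\left(x \right)} = 106 \left(x + 176\right) = 106 \left(176 + x\right) = 18656 + 106 x$)
$\frac{41430 - 13300}{-42163 + T{\left(z{\left(-14 \right)} \right)}} = \frac{41430 - 13300}{-42163 + \left(18656 + 106 \left(- \frac{1}{3} + \frac{\left(-14\right)^{2}}{9} + \frac{4}{9} \left(-14\right)\right)\right)} = \frac{28130}{-42163 + \left(18656 + 106 \left(- \frac{1}{3} + \frac{1}{9} \cdot 196 - \frac{56}{9}\right)\right)} = \frac{28130}{-42163 + \left(18656 + 106 \left(- \frac{1}{3} + \frac{196}{9} - \frac{56}{9}\right)\right)} = \frac{28130}{-42163 + \left(18656 + 106 \cdot \frac{137}{9}\right)} = \frac{28130}{-42163 + \left(18656 + \frac{14522}{9}\right)} = \frac{28130}{-42163 + \frac{182426}{9}} = \frac{28130}{- \frac{197041}{9}} = 28130 \left(- \frac{9}{197041}\right) = - \frac{253170}{197041}$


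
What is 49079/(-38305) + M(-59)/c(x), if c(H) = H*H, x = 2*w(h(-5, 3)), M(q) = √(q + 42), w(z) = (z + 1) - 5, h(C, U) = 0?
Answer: -49079/38305 + I*√17/64 ≈ -1.2813 + 0.064424*I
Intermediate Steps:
w(z) = -4 + z (w(z) = (1 + z) - 5 = -4 + z)
M(q) = √(42 + q)
x = -8 (x = 2*(-4 + 0) = 2*(-4) = -8)
c(H) = H²
49079/(-38305) + M(-59)/c(x) = 49079/(-38305) + √(42 - 59)/((-8)²) = 49079*(-1/38305) + √(-17)/64 = -49079/38305 + (I*√17)*(1/64) = -49079/38305 + I*√17/64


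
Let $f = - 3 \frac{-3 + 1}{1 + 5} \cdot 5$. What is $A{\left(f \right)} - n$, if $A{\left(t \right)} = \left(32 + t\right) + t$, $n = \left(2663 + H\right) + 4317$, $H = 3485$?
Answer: $-10423$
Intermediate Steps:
$f = 5$ ($f = - 3 \left(- \frac{2}{6}\right) 5 = - 3 \left(\left(-2\right) \frac{1}{6}\right) 5 = \left(-3\right) \left(- \frac{1}{3}\right) 5 = 1 \cdot 5 = 5$)
$n = 10465$ ($n = \left(2663 + 3485\right) + 4317 = 6148 + 4317 = 10465$)
$A{\left(t \right)} = 32 + 2 t$
$A{\left(f \right)} - n = \left(32 + 2 \cdot 5\right) - 10465 = \left(32 + 10\right) - 10465 = 42 - 10465 = -10423$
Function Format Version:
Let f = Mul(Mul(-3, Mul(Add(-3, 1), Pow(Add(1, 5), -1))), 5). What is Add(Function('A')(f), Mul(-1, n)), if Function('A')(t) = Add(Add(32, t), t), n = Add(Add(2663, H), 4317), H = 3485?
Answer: -10423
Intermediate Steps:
f = 5 (f = Mul(Mul(-3, Mul(-2, Pow(6, -1))), 5) = Mul(Mul(-3, Mul(-2, Rational(1, 6))), 5) = Mul(Mul(-3, Rational(-1, 3)), 5) = Mul(1, 5) = 5)
n = 10465 (n = Add(Add(2663, 3485), 4317) = Add(6148, 4317) = 10465)
Function('A')(t) = Add(32, Mul(2, t))
Add(Function('A')(f), Mul(-1, n)) = Add(Add(32, Mul(2, 5)), Mul(-1, 10465)) = Add(Add(32, 10), -10465) = Add(42, -10465) = -10423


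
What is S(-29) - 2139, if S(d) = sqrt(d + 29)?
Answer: -2139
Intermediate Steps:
S(d) = sqrt(29 + d)
S(-29) - 2139 = sqrt(29 - 29) - 2139 = sqrt(0) - 2139 = 0 - 2139 = -2139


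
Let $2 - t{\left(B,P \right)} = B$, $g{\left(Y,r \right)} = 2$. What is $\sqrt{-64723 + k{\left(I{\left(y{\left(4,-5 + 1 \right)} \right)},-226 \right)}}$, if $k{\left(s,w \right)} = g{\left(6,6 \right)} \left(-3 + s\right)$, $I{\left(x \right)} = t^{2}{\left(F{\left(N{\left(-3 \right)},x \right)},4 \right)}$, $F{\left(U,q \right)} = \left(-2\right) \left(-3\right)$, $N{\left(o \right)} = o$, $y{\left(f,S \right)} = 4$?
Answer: $i \sqrt{64697} \approx 254.36 i$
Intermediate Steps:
$F{\left(U,q \right)} = 6$
$t{\left(B,P \right)} = 2 - B$
$I{\left(x \right)} = 16$ ($I{\left(x \right)} = \left(2 - 6\right)^{2} = \left(-4\right)^{2} = 16$)
$k{\left(s,w \right)} = -6 + 2 s$ ($k{\left(s,w \right)} = 2 \left(-3 + s\right) = -6 + 2 s$)
$\sqrt{-64723 + k{\left(I{\left(y{\left(4,-5 + 1 \right)} \right)},-226 \right)}} = \sqrt{-64723 + \left(-6 + 2 \cdot 16\right)} = \sqrt{-64723 + \left(-6 + 32\right)} = \sqrt{-64723 + 26} = \sqrt{-64697} = i \sqrt{64697}$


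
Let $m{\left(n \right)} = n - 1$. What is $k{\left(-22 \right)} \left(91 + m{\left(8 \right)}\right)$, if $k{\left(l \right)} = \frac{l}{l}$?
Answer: $98$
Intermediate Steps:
$m{\left(n \right)} = -1 + n$
$k{\left(l \right)} = 1$
$k{\left(-22 \right)} \left(91 + m{\left(8 \right)}\right) = 1 \left(91 + \left(-1 + 8\right)\right) = 1 \left(91 + 7\right) = 1 \cdot 98 = 98$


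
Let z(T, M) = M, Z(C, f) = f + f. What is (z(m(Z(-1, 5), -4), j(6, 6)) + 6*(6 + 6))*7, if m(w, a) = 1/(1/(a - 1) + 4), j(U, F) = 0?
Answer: 504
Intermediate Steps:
Z(C, f) = 2*f
m(w, a) = 1/(4 + 1/(-1 + a)) (m(w, a) = 1/(1/(-1 + a) + 4) = 1/(4 + 1/(-1 + a)))
(z(m(Z(-1, 5), -4), j(6, 6)) + 6*(6 + 6))*7 = (0 + 6*(6 + 6))*7 = (0 + 6*12)*7 = (0 + 72)*7 = 72*7 = 504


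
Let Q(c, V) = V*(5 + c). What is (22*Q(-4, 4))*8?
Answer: 704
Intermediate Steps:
(22*Q(-4, 4))*8 = (22*(4*(5 - 4)))*8 = (22*(4*1))*8 = (22*4)*8 = 88*8 = 704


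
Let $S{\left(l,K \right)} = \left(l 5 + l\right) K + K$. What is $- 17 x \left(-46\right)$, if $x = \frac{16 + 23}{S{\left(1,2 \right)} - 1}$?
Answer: $2346$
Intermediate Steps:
$S{\left(l,K \right)} = K + 6 K l$ ($S{\left(l,K \right)} = \left(5 l + l\right) K + K = 6 l K + K = 6 K l + K = K + 6 K l$)
$x = 3$ ($x = \frac{16 + 23}{2 \left(1 + 6 \cdot 1\right) - 1} = \frac{39}{2 \left(1 + 6\right) - 1} = \frac{39}{2 \cdot 7 - 1} = \frac{39}{14 - 1} = \frac{39}{13} = 39 \cdot \frac{1}{13} = 3$)
$- 17 x \left(-46\right) = \left(-17\right) 3 \left(-46\right) = \left(-51\right) \left(-46\right) = 2346$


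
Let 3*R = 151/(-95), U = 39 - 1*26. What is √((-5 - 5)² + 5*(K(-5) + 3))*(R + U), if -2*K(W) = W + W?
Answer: 7108*√35/285 ≈ 147.55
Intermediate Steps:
K(W) = -W (K(W) = -(W + W)/2 = -W)
U = 13 (U = 39 - 26 = 13)
R = -151/285 (R = (151/(-95))/3 = (151*(-1/95))/3 = (⅓)*(-151/95) = -151/285 ≈ -0.52982)
√((-5 - 5)² + 5*(K(-5) + 3))*(R + U) = √((-5 - 5)² + 5*(-1*(-5) + 3))*(-151/285 + 13) = √((-10)² + 5*(5 + 3))*(3554/285) = √(100 + 5*8)*(3554/285) = √(100 + 40)*(3554/285) = √140*(3554/285) = (2*√35)*(3554/285) = 7108*√35/285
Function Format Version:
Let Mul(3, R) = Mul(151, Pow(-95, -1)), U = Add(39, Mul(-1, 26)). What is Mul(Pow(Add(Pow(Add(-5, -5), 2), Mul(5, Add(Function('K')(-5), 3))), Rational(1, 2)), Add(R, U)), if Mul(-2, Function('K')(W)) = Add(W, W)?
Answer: Mul(Rational(7108, 285), Pow(35, Rational(1, 2))) ≈ 147.55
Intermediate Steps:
Function('K')(W) = Mul(-1, W) (Function('K')(W) = Mul(Rational(-1, 2), Add(W, W)) = Mul(Rational(-1, 2), Mul(2, W)) = Mul(-1, W))
U = 13 (U = Add(39, -26) = 13)
R = Rational(-151, 285) (R = Mul(Rational(1, 3), Mul(151, Pow(-95, -1))) = Mul(Rational(1, 3), Mul(151, Rational(-1, 95))) = Mul(Rational(1, 3), Rational(-151, 95)) = Rational(-151, 285) ≈ -0.52982)
Mul(Pow(Add(Pow(Add(-5, -5), 2), Mul(5, Add(Function('K')(-5), 3))), Rational(1, 2)), Add(R, U)) = Mul(Pow(Add(Pow(Add(-5, -5), 2), Mul(5, Add(Mul(-1, -5), 3))), Rational(1, 2)), Add(Rational(-151, 285), 13)) = Mul(Pow(Add(Pow(-10, 2), Mul(5, Add(5, 3))), Rational(1, 2)), Rational(3554, 285)) = Mul(Pow(Add(100, Mul(5, 8)), Rational(1, 2)), Rational(3554, 285)) = Mul(Pow(Add(100, 40), Rational(1, 2)), Rational(3554, 285)) = Mul(Pow(140, Rational(1, 2)), Rational(3554, 285)) = Mul(Mul(2, Pow(35, Rational(1, 2))), Rational(3554, 285)) = Mul(Rational(7108, 285), Pow(35, Rational(1, 2)))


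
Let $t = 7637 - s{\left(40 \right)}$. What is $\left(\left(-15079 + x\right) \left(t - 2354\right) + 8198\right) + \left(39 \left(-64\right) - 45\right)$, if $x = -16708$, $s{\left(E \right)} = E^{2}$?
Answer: $-117065864$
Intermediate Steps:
$t = 6037$ ($t = 7637 - 40^{2} = 7637 - 1600 = 6037$)
$\left(\left(-15079 + x\right) \left(t - 2354\right) + 8198\right) + \left(39 \left(-64\right) - 45\right) = \left(\left(-15079 - 16708\right) \left(6037 - 2354\right) + 8198\right) + \left(39 \left(-64\right) - 45\right) = \left(\left(-31787\right) 3683 + 8198\right) - 2541 = \left(-117071521 + 8198\right) - 2541 = -117063323 - 2541 = -117065864$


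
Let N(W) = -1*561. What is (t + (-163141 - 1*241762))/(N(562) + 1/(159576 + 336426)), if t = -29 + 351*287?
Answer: 150881328390/278257121 ≈ 542.24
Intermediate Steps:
N(W) = -561
t = 100708 (t = -29 + 100737 = 100708)
(t + (-163141 - 1*241762))/(N(562) + 1/(159576 + 336426)) = (100708 + (-163141 - 1*241762))/(-561 + 1/(159576 + 336426)) = (100708 + (-163141 - 241762))/(-561 + 1/496002) = (100708 - 404903)/(-561 + 1/496002) = -304195/(-278257121/496002) = -304195*(-496002/278257121) = 150881328390/278257121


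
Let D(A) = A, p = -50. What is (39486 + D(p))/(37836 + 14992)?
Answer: 9859/13207 ≈ 0.74650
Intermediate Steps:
(39486 + D(p))/(37836 + 14992) = (39486 - 50)/(37836 + 14992) = 39436/52828 = 39436*(1/52828) = 9859/13207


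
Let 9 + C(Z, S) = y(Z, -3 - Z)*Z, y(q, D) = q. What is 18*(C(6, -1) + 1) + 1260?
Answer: 1764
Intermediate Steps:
C(Z, S) = -9 + Z² (C(Z, S) = -9 + Z*Z = -9 + Z²)
18*(C(6, -1) + 1) + 1260 = 18*((-9 + 6²) + 1) + 1260 = 18*((-9 + 36) + 1) + 1260 = 18*(27 + 1) + 1260 = 18*28 + 1260 = 504 + 1260 = 1764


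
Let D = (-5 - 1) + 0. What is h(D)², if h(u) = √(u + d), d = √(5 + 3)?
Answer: -6 + 2*√2 ≈ -3.1716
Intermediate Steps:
d = 2*√2 (d = √8 = 2*√2 ≈ 2.8284)
D = -6 (D = -6 + 0 = -6)
h(u) = √(u + 2*√2)
h(D)² = (√(-6 + 2*√2))² = -6 + 2*√2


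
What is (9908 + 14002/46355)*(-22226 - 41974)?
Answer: -5897403551280/9271 ≈ -6.3611e+8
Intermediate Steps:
(9908 + 14002/46355)*(-22226 - 41974) = (9908 + 14002*(1/46355))*(-64200) = (9908 + 14002/46355)*(-64200) = (459299342/46355)*(-64200) = -5897403551280/9271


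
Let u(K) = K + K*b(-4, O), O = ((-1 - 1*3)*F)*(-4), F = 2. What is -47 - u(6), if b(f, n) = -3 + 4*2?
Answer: -83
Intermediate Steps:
O = 32 (O = ((-1 - 1*3)*2)*(-4) = ((-1 - 3)*2)*(-4) = -4*2*(-4) = -8*(-4) = 32)
b(f, n) = 5 (b(f, n) = -3 + 8 = 5)
u(K) = 6*K (u(K) = K + K*5 = K + 5*K = 6*K)
-47 - u(6) = -47 - 6*6 = -47 - 1*36 = -47 - 36 = -83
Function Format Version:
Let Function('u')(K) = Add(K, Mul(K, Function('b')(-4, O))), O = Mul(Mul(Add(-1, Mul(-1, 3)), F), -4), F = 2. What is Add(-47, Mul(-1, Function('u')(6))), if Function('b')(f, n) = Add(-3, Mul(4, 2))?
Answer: -83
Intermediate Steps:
O = 32 (O = Mul(Mul(Add(-1, Mul(-1, 3)), 2), -4) = Mul(Mul(Add(-1, -3), 2), -4) = Mul(Mul(-4, 2), -4) = Mul(-8, -4) = 32)
Function('b')(f, n) = 5 (Function('b')(f, n) = Add(-3, 8) = 5)
Function('u')(K) = Mul(6, K) (Function('u')(K) = Add(K, Mul(K, 5)) = Add(K, Mul(5, K)) = Mul(6, K))
Add(-47, Mul(-1, Function('u')(6))) = Add(-47, Mul(-1, Mul(6, 6))) = Add(-47, Mul(-1, 36)) = Add(-47, -36) = -83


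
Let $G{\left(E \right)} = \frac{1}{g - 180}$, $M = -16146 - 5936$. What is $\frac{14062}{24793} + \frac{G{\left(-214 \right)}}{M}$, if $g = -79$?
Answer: $\frac{80423949549}{141797067734} \approx 0.56718$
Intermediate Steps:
$M = -22082$
$G{\left(E \right)} = - \frac{1}{259}$ ($G{\left(E \right)} = \frac{1}{-79 - 180} = \frac{1}{-259} = - \frac{1}{259}$)
$\frac{14062}{24793} + \frac{G{\left(-214 \right)}}{M} = \frac{14062}{24793} - \frac{1}{259 \left(-22082\right)} = 14062 \cdot \frac{1}{24793} - - \frac{1}{5719238} = \frac{14062}{24793} + \frac{1}{5719238} = \frac{80423949549}{141797067734}$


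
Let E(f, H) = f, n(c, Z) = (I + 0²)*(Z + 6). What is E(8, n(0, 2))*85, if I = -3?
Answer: 680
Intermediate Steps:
n(c, Z) = -18 - 3*Z (n(c, Z) = (-3 + 0²)*(Z + 6) = (-3 + 0)*(6 + Z) = -3*(6 + Z) = -18 - 3*Z)
E(8, n(0, 2))*85 = 8*85 = 680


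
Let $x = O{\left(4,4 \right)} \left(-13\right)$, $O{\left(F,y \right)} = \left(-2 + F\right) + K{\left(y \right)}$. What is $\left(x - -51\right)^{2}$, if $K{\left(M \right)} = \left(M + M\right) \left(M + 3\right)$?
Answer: $494209$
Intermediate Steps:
$K{\left(M \right)} = 2 M \left(3 + M\right)$
$O{\left(F,y \right)} = -2 + F + 2 y \left(3 + y\right)$ ($O{\left(F,y \right)} = \left(-2 + F\right) + 2 y \left(3 + y\right) = -2 + F + 2 y \left(3 + y\right)$)
$x = -754$ ($x = \left(-2 + 4 + 2 \cdot 4 \left(3 + 4\right)\right) \left(-13\right) = \left(-2 + 4 + 2 \cdot 4 \cdot 7\right) \left(-13\right) = \left(-2 + 4 + 56\right) \left(-13\right) = 58 \left(-13\right) = -754$)
$\left(x - -51\right)^{2} = \left(-754 - -51\right)^{2} = \left(-754 + \left(-184 + 235\right)\right)^{2} = \left(-754 + 51\right)^{2} = \left(-703\right)^{2} = 494209$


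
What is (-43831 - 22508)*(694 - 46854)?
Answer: 3062208240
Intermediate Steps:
(-43831 - 22508)*(694 - 46854) = -66339*(-46160) = 3062208240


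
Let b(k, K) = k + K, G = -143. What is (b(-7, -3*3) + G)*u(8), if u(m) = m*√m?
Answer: -2544*√2 ≈ -3597.8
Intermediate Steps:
u(m) = m^(3/2)
b(k, K) = K + k
(b(-7, -3*3) + G)*u(8) = ((-3*3 - 7) - 143)*8^(3/2) = ((-9 - 7) - 143)*(16*√2) = (-16 - 143)*(16*√2) = -2544*√2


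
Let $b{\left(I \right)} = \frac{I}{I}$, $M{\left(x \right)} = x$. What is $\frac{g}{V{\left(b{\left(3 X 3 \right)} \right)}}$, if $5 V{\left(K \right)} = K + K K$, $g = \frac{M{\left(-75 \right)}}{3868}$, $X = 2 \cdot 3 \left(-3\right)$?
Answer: $- \frac{375}{7736} \approx -0.048475$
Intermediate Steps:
$X = -18$ ($X = 2 \left(-9\right) = -18$)
$b{\left(I \right)} = 1$
$g = - \frac{75}{3868} \approx -0.01939$
$V{\left(K \right)} = \frac{K}{5} + \frac{K^{2}}{5}$ ($V{\left(K \right)} = \frac{K + K K}{5} = \frac{K + K^{2}}{5} = \frac{K}{5} + \frac{K^{2}}{5}$)
$\frac{g}{V{\left(b{\left(3 X 3 \right)} \right)}} = - \frac{75}{3868 \cdot \frac{1}{5} \cdot 1 \left(1 + 1\right)} = - \frac{75}{3868 \cdot \frac{1}{5} \cdot 1 \cdot 2} = - \frac{75}{3868 \cdot \frac{2}{5}} = \left(- \frac{75}{3868}\right) \frac{5}{2} = - \frac{375}{7736}$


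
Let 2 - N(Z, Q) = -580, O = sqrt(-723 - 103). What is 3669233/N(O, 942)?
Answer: 3669233/582 ≈ 6304.5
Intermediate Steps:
O = I*sqrt(826) (O = sqrt(-826) = I*sqrt(826) ≈ 28.74*I)
N(Z, Q) = 582 (N(Z, Q) = 2 - 1*(-580) = 2 + 580 = 582)
3669233/N(O, 942) = 3669233/582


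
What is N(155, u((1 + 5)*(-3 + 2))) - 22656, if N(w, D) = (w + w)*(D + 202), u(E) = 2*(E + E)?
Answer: 32524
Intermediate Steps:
u(E) = 4*E (u(E) = 2*(2*E) = 4*E)
N(w, D) = 2*w*(202 + D) (N(w, D) = (2*w)*(202 + D) = 2*w*(202 + D))
N(155, u((1 + 5)*(-3 + 2))) - 22656 = 2*155*(202 + 4*((1 + 5)*(-3 + 2))) - 22656 = 2*155*(202 + 4*(6*(-1))) - 22656 = 2*155*(202 + 4*(-6)) - 22656 = 2*155*(202 - 24) - 22656 = 2*155*178 - 22656 = 55180 - 22656 = 32524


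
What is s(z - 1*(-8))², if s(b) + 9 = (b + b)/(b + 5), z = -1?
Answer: 2209/36 ≈ 61.361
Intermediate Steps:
s(b) = -9 + 2*b/(5 + b) (s(b) = -9 + (b + b)/(b + 5) = -9 + (2*b)/(5 + b) = -9 + 2*b/(5 + b))
s(z - 1*(-8))² = ((-45 - 7*(-1 - 1*(-8)))/(5 + (-1 - 1*(-8))))² = ((-45 - 7*(-1 + 8))/(5 + (-1 + 8)))² = ((-45 - 7*7)/(5 + 7))² = ((-45 - 49)/12)² = ((1/12)*(-94))² = (-47/6)² = 2209/36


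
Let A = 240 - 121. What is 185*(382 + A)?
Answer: 92685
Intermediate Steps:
A = 119
185*(382 + A) = 185*(382 + 119) = 185*501 = 92685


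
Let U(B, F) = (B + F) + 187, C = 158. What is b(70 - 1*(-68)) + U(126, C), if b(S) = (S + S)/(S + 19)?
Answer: 74223/157 ≈ 472.76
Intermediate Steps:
b(S) = 2*S/(19 + S) (b(S) = (2*S)/(19 + S) = 2*S/(19 + S))
U(B, F) = 187 + B + F
b(70 - 1*(-68)) + U(126, C) = 2*(70 - 1*(-68))/(19 + (70 - 1*(-68))) + (187 + 126 + 158) = 2*(70 + 68)/(19 + (70 + 68)) + 471 = 2*138/(19 + 138) + 471 = 2*138/157 + 471 = 2*138*(1/157) + 471 = 276/157 + 471 = 74223/157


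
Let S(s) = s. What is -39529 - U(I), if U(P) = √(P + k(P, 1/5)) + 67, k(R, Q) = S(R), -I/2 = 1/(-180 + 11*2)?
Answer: -39596 - √158/79 ≈ -39596.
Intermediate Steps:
I = 1/79 (I = -2/(-180 + 11*2) = -2/(-180 + 22) = -2/(-158) = -2*(-1/158) = 1/79 ≈ 0.012658)
k(R, Q) = R
U(P) = 67 + √2*√P (U(P) = √(P + P) + 67 = √(2*P) + 67 = √2*√P + 67 = 67 + √2*√P)
-39529 - U(I) = -39529 - (67 + √2*√(1/79)) = -39529 - (67 + √2*(√79/79)) = -39529 - (67 + √158/79) = -39529 + (-67 - √158/79) = -39596 - √158/79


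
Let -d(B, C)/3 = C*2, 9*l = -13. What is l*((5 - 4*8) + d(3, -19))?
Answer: -377/3 ≈ -125.67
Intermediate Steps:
l = -13/9 (l = (⅑)*(-13) = -13/9 ≈ -1.4444)
d(B, C) = -6*C (d(B, C) = -3*C*2 = -6*C)
l*((5 - 4*8) + d(3, -19)) = -13*((5 - 4*8) - 6*(-19))/9 = -13*((5 - 32) + 114)/9 = -13*(-27 + 114)/9 = -13/9*87 = -377/3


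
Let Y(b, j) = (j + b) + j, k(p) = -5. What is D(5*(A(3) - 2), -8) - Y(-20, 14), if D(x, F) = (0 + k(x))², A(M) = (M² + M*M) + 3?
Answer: 17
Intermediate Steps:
Y(b, j) = b + 2*j (Y(b, j) = (b + j) + j = b + 2*j)
A(M) = 3 + 2*M² (A(M) = (M² + M²) + 3 = 2*M² + 3 = 3 + 2*M²)
D(x, F) = 25 (D(x, F) = (0 - 5)² = (-5)² = 25)
D(5*(A(3) - 2), -8) - Y(-20, 14) = 25 - (-20 + 2*14) = 25 - (-20 + 28) = 25 - 1*8 = 25 - 8 = 17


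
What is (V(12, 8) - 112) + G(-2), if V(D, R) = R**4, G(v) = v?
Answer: 3982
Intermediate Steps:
(V(12, 8) - 112) + G(-2) = (8**4 - 112) - 2 = (4096 - 112) - 2 = 3984 - 2 = 3982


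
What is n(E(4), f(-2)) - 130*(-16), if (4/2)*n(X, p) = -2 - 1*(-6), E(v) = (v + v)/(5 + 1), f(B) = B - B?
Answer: 2082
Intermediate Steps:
f(B) = 0
E(v) = v/3 (E(v) = (2*v)/6 = (2*v)*(⅙) = v/3)
n(X, p) = 2 (n(X, p) = (-2 - 1*(-6))/2 = (-2 + 6)/2 = (½)*4 = 2)
n(E(4), f(-2)) - 130*(-16) = 2 - 130*(-16) = 2 + 2080 = 2082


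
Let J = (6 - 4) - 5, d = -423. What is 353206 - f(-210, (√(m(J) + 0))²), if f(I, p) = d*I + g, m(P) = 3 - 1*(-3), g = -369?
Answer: 264745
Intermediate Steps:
J = -3 (J = 2 - 5 = -3)
m(P) = 6 (m(P) = 3 + 3 = 6)
f(I, p) = -369 - 423*I (f(I, p) = -423*I - 369 = -369 - 423*I)
353206 - f(-210, (√(m(J) + 0))²) = 353206 - (-369 - 423*(-210)) = 353206 - (-369 + 88830) = 353206 - 1*88461 = 353206 - 88461 = 264745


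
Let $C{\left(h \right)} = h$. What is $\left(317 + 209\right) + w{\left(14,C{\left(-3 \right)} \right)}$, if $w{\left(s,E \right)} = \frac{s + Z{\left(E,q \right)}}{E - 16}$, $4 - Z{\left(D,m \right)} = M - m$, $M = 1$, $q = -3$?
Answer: $\frac{9980}{19} \approx 525.26$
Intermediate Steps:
$Z{\left(D,m \right)} = 3 + m$ ($Z{\left(D,m \right)} = 4 - \left(1 - m\right) = 4 + \left(-1 + m\right) = 3 + m$)
$w{\left(s,E \right)} = \frac{s}{-16 + E}$ ($w{\left(s,E \right)} = \frac{s + \left(3 - 3\right)}{E - 16} = \frac{s + 0}{-16 + E} = \frac{s}{-16 + E}$)
$\left(317 + 209\right) + w{\left(14,C{\left(-3 \right)} \right)} = \left(317 + 209\right) + \frac{14}{-16 - 3} = 526 + \frac{14}{-19} = 526 + 14 \left(- \frac{1}{19}\right) = 526 - \frac{14}{19} = \frac{9980}{19}$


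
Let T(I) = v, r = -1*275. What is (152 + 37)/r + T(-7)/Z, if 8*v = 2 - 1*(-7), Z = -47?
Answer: -73539/103400 ≈ -0.71121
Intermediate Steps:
r = -275
v = 9/8 (v = (2 - 1*(-7))/8 = (2 + 7)/8 = (1/8)*9 = 9/8 ≈ 1.1250)
T(I) = 9/8
(152 + 37)/r + T(-7)/Z = (152 + 37)/(-275) + (9/8)/(-47) = 189*(-1/275) + (9/8)*(-1/47) = -189/275 - 9/376 = -73539/103400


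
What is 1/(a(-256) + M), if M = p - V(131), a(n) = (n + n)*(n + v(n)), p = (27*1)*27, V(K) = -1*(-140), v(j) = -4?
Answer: 1/133709 ≈ 7.4789e-6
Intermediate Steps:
V(K) = 140
p = 729 (p = 27*27 = 729)
a(n) = 2*n*(-4 + n) (a(n) = (n + n)*(n - 4) = (2*n)*(-4 + n) = 2*n*(-4 + n))
M = 589 (M = 729 - 1*140 = 729 - 140 = 589)
1/(a(-256) + M) = 1/(2*(-256)*(-4 - 256) + 589) = 1/(2*(-256)*(-260) + 589) = 1/(133120 + 589) = 1/133709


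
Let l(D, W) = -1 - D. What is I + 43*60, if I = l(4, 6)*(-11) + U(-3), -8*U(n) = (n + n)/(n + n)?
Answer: 21079/8 ≈ 2634.9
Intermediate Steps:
U(n) = -1/8 (U(n) = -(n + n)/(8*(n + n)) = -2*n/(8*(2*n)) = -2*n*1/(2*n)/8 = -1/8*1 = -1/8)
I = 439/8 (I = (-1 - 1*4)*(-11) - 1/8 = (-1 - 4)*(-11) - 1/8 = -5*(-11) - 1/8 = 55 - 1/8 = 439/8 ≈ 54.875)
I + 43*60 = 439/8 + 43*60 = 439/8 + 2580 = 21079/8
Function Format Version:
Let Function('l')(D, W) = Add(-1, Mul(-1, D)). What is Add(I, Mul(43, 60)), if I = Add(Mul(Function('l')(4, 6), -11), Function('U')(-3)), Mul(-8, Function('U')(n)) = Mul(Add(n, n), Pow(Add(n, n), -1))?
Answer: Rational(21079, 8) ≈ 2634.9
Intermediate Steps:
Function('U')(n) = Rational(-1, 8) (Function('U')(n) = Mul(Rational(-1, 8), Mul(Add(n, n), Pow(Add(n, n), -1))) = Mul(Rational(-1, 8), Mul(Mul(2, n), Pow(Mul(2, n), -1))) = Mul(Rational(-1, 8), Mul(Mul(2, n), Mul(Rational(1, 2), Pow(n, -1)))) = Mul(Rational(-1, 8), 1) = Rational(-1, 8))
I = Rational(439, 8) (I = Add(Mul(Add(-1, Mul(-1, 4)), -11), Rational(-1, 8)) = Add(Mul(Add(-1, -4), -11), Rational(-1, 8)) = Add(Mul(-5, -11), Rational(-1, 8)) = Add(55, Rational(-1, 8)) = Rational(439, 8) ≈ 54.875)
Add(I, Mul(43, 60)) = Add(Rational(439, 8), Mul(43, 60)) = Add(Rational(439, 8), 2580) = Rational(21079, 8)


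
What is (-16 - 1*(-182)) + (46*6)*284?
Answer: 78550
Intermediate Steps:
(-16 - 1*(-182)) + (46*6)*284 = (-16 + 182) + 276*284 = 166 + 78384 = 78550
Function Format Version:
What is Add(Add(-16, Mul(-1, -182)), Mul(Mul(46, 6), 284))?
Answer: 78550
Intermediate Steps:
Add(Add(-16, Mul(-1, -182)), Mul(Mul(46, 6), 284)) = Add(Add(-16, 182), Mul(276, 284)) = Add(166, 78384) = 78550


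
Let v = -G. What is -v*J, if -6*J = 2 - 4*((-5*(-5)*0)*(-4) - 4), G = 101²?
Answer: -30603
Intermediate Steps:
G = 10201
v = -10201 (v = -1*10201 = -10201)
J = -3 (J = -(2 - 4*((-5*(-5)*0)*(-4) - 4))/6 = -(2 - 4*((25*0)*(-4) - 4))/6 = -(2 - 4*(0*(-4) - 4))/6 = -(2 - 4*(0 - 4))/6 = -(2 - 4*(-4))/6 = -(2 + 16)/6 = -⅙*18 = -3)
-v*J = -(-10201)*(-3) = -1*30603 = -30603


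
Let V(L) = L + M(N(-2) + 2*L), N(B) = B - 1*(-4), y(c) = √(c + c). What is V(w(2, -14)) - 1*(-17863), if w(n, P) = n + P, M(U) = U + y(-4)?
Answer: 17829 + 2*I*√2 ≈ 17829.0 + 2.8284*I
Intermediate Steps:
y(c) = √2*√c (y(c) = √(2*c) = √2*√c)
N(B) = 4 + B (N(B) = B + 4 = 4 + B)
M(U) = U + 2*I*√2 (M(U) = U + √2*√(-4) = U + √2*(2*I) = U + 2*I*√2)
w(n, P) = P + n
V(L) = 2 + 3*L + 2*I*√2 (V(L) = L + (((4 - 2) + 2*L) + 2*I*√2) = L + ((2 + 2*L) + 2*I*√2) = L + (2 + 2*L + 2*I*√2) = 2 + 3*L + 2*I*√2)
V(w(2, -14)) - 1*(-17863) = (2 + 3*(-14 + 2) + 2*I*√2) - 1*(-17863) = (2 + 3*(-12) + 2*I*√2) + 17863 = (2 - 36 + 2*I*√2) + 17863 = (-34 + 2*I*√2) + 17863 = 17829 + 2*I*√2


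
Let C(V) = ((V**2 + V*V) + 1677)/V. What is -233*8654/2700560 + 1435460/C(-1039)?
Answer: -2016043990472529/2917575651320 ≈ -691.00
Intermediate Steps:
C(V) = (1677 + 2*V**2)/V (C(V) = ((V**2 + V**2) + 1677)/V = (2*V**2 + 1677)/V = (1677 + 2*V**2)/V)
-233*8654/2700560 + 1435460/C(-1039) = -233*8654/2700560 + 1435460/(2*(-1039) + 1677/(-1039)) = -2016382*1/2700560 + 1435460/(-2078 + 1677*(-1/1039)) = -1008191/1350280 + 1435460/(-2078 - 1677/1039) = -1008191/1350280 + 1435460/(-2160719/1039) = -1008191/1350280 + 1435460*(-1039/2160719) = -1008191/1350280 - 1491442940/2160719 = -2016043990472529/2917575651320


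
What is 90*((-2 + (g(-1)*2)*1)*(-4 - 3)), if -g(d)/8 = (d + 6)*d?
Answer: -49140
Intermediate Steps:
g(d) = -8*d*(6 + d) (g(d) = -8*(d + 6)*d = -8*(6 + d)*d = -8*d*(6 + d))
90*((-2 + (g(-1)*2)*1)*(-4 - 3)) = 90*((-2 + (-8*(-1)*(6 - 1)*2)*1)*(-4 - 3)) = 90*((-2 + (-8*(-1)*5*2)*1)*(-7)) = 90*((-2 + (40*2)*1)*(-7)) = 90*((-2 + 80*1)*(-7)) = 90*((-2 + 80)*(-7)) = 90*(78*(-7)) = 90*(-546) = -49140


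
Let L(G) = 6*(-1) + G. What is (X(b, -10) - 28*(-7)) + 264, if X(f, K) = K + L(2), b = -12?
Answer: 446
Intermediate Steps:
L(G) = -6 + G
X(f, K) = -4 + K (X(f, K) = K + (-6 + 2) = K - 4 = -4 + K)
(X(b, -10) - 28*(-7)) + 264 = ((-4 - 10) - 28*(-7)) + 264 = (-14 + 196) + 264 = 182 + 264 = 446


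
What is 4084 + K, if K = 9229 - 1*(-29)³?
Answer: 37702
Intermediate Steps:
K = 33618 (K = 9229 - 1*(-24389) = 9229 + 24389 = 33618)
4084 + K = 4084 + 33618 = 37702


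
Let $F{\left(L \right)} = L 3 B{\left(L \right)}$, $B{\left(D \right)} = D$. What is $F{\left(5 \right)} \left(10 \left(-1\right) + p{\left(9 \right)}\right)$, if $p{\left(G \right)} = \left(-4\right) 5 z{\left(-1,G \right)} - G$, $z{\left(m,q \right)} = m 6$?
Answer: $7575$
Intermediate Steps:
$z{\left(m,q \right)} = 6 m$
$F{\left(L \right)} = 3 L^{2}$ ($F{\left(L \right)} = L 3 L = 3 L L = 3 L^{2}$)
$p{\left(G \right)} = 120 - G$ ($p{\left(G \right)} = \left(-4\right) 5 \cdot 6 \left(-1\right) - G = \left(-20\right) \left(-6\right) - G = 120 - G$)
$F{\left(5 \right)} \left(10 \left(-1\right) + p{\left(9 \right)}\right) = 3 \cdot 5^{2} \left(10 \left(-1\right) + \left(120 - 9\right)\right) = 3 \cdot 25 \left(-10 + \left(120 - 9\right)\right) = 75 \left(-10 + 111\right) = 75 \cdot 101 = 7575$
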